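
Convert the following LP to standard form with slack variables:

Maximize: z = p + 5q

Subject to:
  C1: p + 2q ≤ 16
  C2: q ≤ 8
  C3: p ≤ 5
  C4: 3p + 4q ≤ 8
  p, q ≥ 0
max z = p + 5q

s.t.
  p + 2q + s1 = 16
  q + s2 = 8
  p + s3 = 5
  3p + 4q + s4 = 8
  p, q, s1, s2, s3, s4 ≥ 0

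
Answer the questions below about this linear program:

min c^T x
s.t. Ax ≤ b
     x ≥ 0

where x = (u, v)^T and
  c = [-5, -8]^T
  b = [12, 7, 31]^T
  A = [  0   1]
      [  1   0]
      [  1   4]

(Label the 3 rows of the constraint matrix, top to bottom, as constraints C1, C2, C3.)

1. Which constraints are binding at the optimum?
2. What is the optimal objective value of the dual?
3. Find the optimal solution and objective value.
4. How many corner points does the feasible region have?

1. C2, C3
2. -83 (by strong duality, equal to the primal optimum)
3. u = 7, v = 6, z = -83
4. 4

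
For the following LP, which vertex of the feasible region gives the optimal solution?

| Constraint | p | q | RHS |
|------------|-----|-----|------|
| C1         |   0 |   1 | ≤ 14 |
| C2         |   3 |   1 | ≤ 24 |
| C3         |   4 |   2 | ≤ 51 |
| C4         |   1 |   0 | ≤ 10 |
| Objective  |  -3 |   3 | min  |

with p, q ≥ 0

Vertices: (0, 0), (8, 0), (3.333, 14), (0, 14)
Evaluating z = -3p + 3q at each vertex:
  (0, 0): z = 0
  (8, 0): z = -24
  (3.333, 14): z = 32
  (0, 14): z = 42

The smallest value is z = -24, attained at (8, 0).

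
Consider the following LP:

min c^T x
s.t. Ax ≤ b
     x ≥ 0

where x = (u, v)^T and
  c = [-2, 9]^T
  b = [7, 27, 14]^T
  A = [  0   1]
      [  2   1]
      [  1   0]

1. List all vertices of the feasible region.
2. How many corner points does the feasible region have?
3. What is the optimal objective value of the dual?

1. (0, 0), (13.5, 0), (10, 7), (0, 7)
2. 4
3. -27 (by strong duality, equal to the primal optimum)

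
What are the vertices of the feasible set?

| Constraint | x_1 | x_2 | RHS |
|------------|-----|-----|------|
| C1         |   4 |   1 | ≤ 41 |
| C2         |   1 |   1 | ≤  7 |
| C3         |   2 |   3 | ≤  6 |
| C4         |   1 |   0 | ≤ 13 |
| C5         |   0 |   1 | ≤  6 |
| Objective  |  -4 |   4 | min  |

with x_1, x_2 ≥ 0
Each vertex is the intersection of two constraint boundaries that also satisfies all remaining constraints:
  x_1 = 0 and x_2 = 0 → (0, 0)
  2x_1 + 3x_2 = 6 and x_2 = 0 → (3, 0)
  2x_1 + 3x_2 = 6 and x_1 = 0 → (0, 2)

Vertices: (0, 0), (3, 0), (0, 2)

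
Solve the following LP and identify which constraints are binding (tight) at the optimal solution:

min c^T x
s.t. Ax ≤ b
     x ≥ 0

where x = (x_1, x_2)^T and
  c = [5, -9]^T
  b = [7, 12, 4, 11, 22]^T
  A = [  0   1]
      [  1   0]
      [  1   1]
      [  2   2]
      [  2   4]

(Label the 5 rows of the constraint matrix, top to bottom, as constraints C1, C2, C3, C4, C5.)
Optimal: x_1 = 0, x_2 = 4
Slack at optimum:
  C1: slack = 3
  C2: slack = 12
  C3: slack = 0 (binding)
  C4: slack = 3
  C5: slack = 6
  x_1 ≥ 0: x_1 = 0 (binding)
  x_2 ≥ 0: x_2 = 4
Binding constraints: C3, x_1 ≥ 0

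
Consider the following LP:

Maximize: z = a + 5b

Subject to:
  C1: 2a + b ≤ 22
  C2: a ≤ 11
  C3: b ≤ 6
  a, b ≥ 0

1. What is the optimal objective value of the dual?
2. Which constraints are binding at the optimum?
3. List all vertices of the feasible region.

1. 38 (by strong duality, equal to the primal optimum)
2. C1, C3
3. (0, 0), (11, 0), (8, 6), (0, 6)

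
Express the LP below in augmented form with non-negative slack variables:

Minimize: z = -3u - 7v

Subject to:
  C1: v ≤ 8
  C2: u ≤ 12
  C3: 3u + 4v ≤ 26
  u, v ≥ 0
min z = -3u - 7v

s.t.
  v + s1 = 8
  u + s2 = 12
  3u + 4v + s3 = 26
  u, v, s1, s2, s3 ≥ 0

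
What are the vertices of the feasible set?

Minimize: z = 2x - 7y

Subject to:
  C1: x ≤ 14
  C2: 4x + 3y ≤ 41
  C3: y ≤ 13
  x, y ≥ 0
Each vertex is the intersection of two constraint boundaries that also satisfies all remaining constraints:
  x = 0 and y = 0 → (0, 0)
  4x + 3y = 41 and y = 0 → (10.25, 0)
  4x + 3y = 41 and y = 13 → (0.5, 13)
  y = 13 and x = 0 → (0, 13)

Vertices: (0, 0), (10.25, 0), (0.5, 13), (0, 13)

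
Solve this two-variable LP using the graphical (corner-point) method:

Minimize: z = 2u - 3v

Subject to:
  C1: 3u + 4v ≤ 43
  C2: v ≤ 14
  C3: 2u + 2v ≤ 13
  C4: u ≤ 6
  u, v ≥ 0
Each vertex is the intersection of two constraint boundaries that also satisfies all remaining constraints:
  u = 0 and v = 0 → (0, 0)
  u = 6 and v = 0 → (6, 0)
  2u + 2v = 13 and u = 6 → (6, 0.5)
  2u + 2v = 13 and u = 0 → (0, 6.5)

Evaluating z = 2u - 3v at each vertex:
  (0, 0): z = 0
  (6, 0): z = 12
  (6, 0.5): z = 10.5
  (0, 6.5): z = -19.5

The minimum is at (0, 6.5) with z = -19.5.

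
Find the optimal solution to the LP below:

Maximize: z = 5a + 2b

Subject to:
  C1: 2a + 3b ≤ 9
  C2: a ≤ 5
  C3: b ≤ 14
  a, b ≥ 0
a = 4.5, b = 0, z = 22.5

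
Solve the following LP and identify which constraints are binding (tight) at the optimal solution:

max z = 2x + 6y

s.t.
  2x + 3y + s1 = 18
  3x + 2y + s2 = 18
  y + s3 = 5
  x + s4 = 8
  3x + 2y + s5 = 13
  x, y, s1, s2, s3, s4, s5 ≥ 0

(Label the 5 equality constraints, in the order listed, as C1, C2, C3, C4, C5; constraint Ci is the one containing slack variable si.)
Optimal: x = 1, y = 5
Slack at optimum:
  C1: slack = 1
  C2: slack = 5
  C3: slack = 0 (binding)
  C4: slack = 7
  C5: slack = 0 (binding)
  x ≥ 0: x = 1
  y ≥ 0: y = 5
Binding constraints: C3, C5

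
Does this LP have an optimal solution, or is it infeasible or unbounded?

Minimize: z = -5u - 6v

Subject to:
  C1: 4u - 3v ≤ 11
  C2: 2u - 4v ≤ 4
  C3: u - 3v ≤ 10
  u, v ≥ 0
Feasible point: (0, 0) satisfies every constraint, so the LP is feasible.
Direction d = (0, 1): for each constraint row a, a·d ≤ 0 —
  (4)(0) + (-3)(1) = -3 ≤ 0
  (2)(0) + (-4)(1) = -4 ≤ 0
  (1)(0) + (-3)(1) = -3 ≤ 0
and d ≥ 0, so (0, 0) + t·d stays feasible for every t ≥ 0. Along this ray z = -5u - 6v changes by -6 per unit t, so z → −∞.

The LP is unbounded; z can be made arbitrarily small.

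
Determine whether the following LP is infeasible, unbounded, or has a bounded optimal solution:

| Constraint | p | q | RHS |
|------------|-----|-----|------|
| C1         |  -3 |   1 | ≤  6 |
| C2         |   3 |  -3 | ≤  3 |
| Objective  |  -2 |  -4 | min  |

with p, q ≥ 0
Feasible point: (0, 0) satisfies every constraint, so the LP is feasible.
Direction d = (1, 1): for each constraint row a, a·d ≤ 0 —
  (-3)(1) + (1)(1) = -2 ≤ 0
  (3)(1) + (-3)(1) = 0 ≤ 0
and d ≥ 0, so (0, 0) + t·d stays feasible for every t ≥ 0. Along this ray z = -2p - 4q changes by -6 per unit t, so z → −∞.

Unbounded: there is a feasible ray along which z → −∞.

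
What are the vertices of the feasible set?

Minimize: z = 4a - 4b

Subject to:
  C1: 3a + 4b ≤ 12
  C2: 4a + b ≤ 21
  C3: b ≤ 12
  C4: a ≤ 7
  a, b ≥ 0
Each vertex is the intersection of two constraint boundaries that also satisfies all remaining constraints:
  a = 0 and b = 0 → (0, 0)
  3a + 4b = 12 and b = 0 → (4, 0)
  3a + 4b = 12 and a = 0 → (0, 3)

Vertices: (0, 0), (4, 0), (0, 3)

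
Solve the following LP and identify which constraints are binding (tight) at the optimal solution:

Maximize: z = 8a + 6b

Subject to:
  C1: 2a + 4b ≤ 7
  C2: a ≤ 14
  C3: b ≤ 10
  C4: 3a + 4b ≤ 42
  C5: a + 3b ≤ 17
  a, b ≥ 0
Optimal: a = 3.5, b = 0
Slack at optimum:
  C1: slack = 0 (binding)
  C2: slack = 10.5
  C3: slack = 10
  C4: slack = 31.5
  C5: slack = 13.5
  a ≥ 0: a = 3.5
  b ≥ 0: b = 0 (binding)
Binding constraints: C1, b ≥ 0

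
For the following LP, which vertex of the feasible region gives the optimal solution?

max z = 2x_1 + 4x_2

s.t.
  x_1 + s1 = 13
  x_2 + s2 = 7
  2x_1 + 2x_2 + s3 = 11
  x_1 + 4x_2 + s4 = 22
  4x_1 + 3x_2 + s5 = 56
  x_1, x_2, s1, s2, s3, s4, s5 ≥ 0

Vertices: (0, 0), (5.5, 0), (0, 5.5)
Evaluating z = 2x_1 + 4x_2 at each vertex:
  (0, 0): z = 0
  (5.5, 0): z = 11
  (0, 5.5): z = 22

The largest value is z = 22, attained at (0, 5.5).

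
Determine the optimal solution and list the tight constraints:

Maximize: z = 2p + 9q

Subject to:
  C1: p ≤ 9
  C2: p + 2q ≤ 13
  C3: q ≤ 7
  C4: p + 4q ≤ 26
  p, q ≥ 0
Optimal: p = 0, q = 6.5
Slack at optimum:
  C1: slack = 9
  C2: slack = 0 (binding)
  C3: slack = 0.5
  C4: slack = 0 (binding)
  p ≥ 0: p = 0 (binding)
  q ≥ 0: q = 6.5
Binding constraints: C2, C4, p ≥ 0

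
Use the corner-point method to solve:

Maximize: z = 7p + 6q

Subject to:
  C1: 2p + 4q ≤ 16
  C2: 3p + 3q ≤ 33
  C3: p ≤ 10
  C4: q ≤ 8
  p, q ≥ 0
Each vertex is the intersection of two constraint boundaries that also satisfies all remaining constraints:
  p = 0 and q = 0 → (0, 0)
  2p + 4q = 16 and q = 0 → (8, 0)
  2p + 4q = 16 and p = 0 → (0, 4)

Evaluating z = 7p + 6q at each vertex:
  (0, 0): z = 0
  (8, 0): z = 56
  (0, 4): z = 24

The maximum is at (8, 0) with z = 56.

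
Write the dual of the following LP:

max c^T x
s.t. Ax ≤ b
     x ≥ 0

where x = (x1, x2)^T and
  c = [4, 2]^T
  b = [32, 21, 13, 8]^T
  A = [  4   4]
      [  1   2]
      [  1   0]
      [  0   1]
Minimize: z = 32y1 + 21y2 + 13y3 + 8y4

Subject to:
  C1: -4y1 - y2 - y3 ≤ -4
  C2: -4y1 - 2y2 - y4 ≤ -2
  y1, y2, y3, y4 ≥ 0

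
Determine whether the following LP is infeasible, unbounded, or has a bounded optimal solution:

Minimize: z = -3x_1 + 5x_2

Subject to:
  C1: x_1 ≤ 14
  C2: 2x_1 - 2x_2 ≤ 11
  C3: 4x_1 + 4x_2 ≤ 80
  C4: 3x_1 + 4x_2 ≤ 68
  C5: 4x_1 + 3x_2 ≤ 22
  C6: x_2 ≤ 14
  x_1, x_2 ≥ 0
The point (5.5, 0) satisfies every constraint, so the LP is feasible; the constraints give x_1 ≤ 14 and x_2 ≤ 14, which with x_1, x_2 ≥ 0 keep the feasible region inside a bounded box. A feasible, bounded LP attains a finite optimum at a vertex.

Bounded optimum: z* = -16.5 at (5.5, 0).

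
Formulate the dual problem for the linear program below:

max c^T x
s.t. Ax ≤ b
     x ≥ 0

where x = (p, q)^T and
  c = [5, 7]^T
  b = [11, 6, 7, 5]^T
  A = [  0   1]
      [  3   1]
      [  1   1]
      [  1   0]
Minimize: z = 11y1 + 6y2 + 7y3 + 5y4

Subject to:
  C1: -3y2 - y3 - y4 ≤ -5
  C2: -y1 - y2 - y3 ≤ -7
  y1, y2, y3, y4 ≥ 0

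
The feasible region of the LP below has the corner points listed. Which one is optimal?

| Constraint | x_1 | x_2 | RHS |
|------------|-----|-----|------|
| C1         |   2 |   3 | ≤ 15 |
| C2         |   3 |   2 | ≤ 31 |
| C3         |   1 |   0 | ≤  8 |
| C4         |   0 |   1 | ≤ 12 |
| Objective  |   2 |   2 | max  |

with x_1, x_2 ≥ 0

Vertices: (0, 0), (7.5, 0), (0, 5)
Evaluating z = 2x_1 + 2x_2 at each vertex:
  (0, 0): z = 0
  (7.5, 0): z = 15
  (0, 5): z = 10

The largest value is z = 15, attained at (7.5, 0).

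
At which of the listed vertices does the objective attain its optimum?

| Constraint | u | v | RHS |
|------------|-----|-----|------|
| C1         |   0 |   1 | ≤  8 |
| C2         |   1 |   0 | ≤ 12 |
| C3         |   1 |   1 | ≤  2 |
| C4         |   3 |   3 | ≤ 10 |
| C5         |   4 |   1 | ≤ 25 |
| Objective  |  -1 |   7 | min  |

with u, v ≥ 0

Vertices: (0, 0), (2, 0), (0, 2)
(2, 0) with z = -2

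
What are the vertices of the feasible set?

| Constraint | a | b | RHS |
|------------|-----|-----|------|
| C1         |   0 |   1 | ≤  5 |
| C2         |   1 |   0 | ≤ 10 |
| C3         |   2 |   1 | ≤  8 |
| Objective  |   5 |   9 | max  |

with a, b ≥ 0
Each vertex is the intersection of two constraint boundaries that also satisfies all remaining constraints:
  a = 0 and b = 0 → (0, 0)
  2a + b = 8 and b = 0 → (4, 0)
  b = 5 and 2a + b = 8 → (1.5, 5)
  b = 5 and a = 0 → (0, 5)

Vertices: (0, 0), (4, 0), (1.5, 5), (0, 5)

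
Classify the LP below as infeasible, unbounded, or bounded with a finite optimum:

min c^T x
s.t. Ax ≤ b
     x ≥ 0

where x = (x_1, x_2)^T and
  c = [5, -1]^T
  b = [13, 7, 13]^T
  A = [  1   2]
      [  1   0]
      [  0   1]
The point (0, 6.5) satisfies every constraint, so the LP is feasible; the constraints give x_1 ≤ 7 and x_2 ≤ 13, which with x_1, x_2 ≥ 0 keep the feasible region inside a bounded box. A feasible, bounded LP attains a finite optimum at a vertex.

Evaluating z = 5x_1 - x_2 at each vertex:
  (0, 0): z = 0
  (7, 0): z = 35
  (7, 3): z = 32
  (0, 6.5): z = -6.5

Feasible with finite optimum z* = -6.5 at (0, 6.5).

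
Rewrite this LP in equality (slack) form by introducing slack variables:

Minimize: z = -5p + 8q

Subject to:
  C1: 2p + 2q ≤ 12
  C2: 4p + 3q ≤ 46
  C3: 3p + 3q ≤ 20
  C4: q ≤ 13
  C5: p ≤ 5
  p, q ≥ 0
min z = -5p + 8q

s.t.
  2p + 2q + s1 = 12
  4p + 3q + s2 = 46
  3p + 3q + s3 = 20
  q + s4 = 13
  p + s5 = 5
  p, q, s1, s2, s3, s4, s5 ≥ 0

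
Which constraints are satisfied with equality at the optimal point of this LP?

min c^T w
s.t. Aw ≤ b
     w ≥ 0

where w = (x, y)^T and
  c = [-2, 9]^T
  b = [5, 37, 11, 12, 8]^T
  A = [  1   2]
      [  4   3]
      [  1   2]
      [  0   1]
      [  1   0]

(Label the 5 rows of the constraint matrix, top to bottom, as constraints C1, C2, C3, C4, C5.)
Optimal: x = 5, y = 0
Slack at optimum:
  C1: slack = 0 (binding)
  C2: slack = 17
  C3: slack = 6
  C4: slack = 12
  C5: slack = 3
  x ≥ 0: x = 5
  y ≥ 0: y = 0 (binding)
Binding constraints: C1, y ≥ 0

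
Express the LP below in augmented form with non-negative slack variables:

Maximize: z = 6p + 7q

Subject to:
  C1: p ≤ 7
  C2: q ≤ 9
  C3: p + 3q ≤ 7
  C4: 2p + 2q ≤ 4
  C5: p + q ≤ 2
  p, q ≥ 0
max z = 6p + 7q

s.t.
  p + s1 = 7
  q + s2 = 9
  p + 3q + s3 = 7
  2p + 2q + s4 = 4
  p + q + s5 = 2
  p, q, s1, s2, s3, s4, s5 ≥ 0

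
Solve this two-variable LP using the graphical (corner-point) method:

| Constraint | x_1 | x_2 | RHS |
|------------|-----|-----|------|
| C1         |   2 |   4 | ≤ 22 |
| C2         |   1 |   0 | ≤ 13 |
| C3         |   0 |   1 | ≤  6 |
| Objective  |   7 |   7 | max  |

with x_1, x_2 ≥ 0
Each vertex is the intersection of two constraint boundaries that also satisfies all remaining constraints:
  x_1 = 0 and x_2 = 0 → (0, 0)
  2x_1 + 4x_2 = 22 and x_2 = 0 → (11, 0)
  2x_1 + 4x_2 = 22 and x_1 = 0 → (0, 5.5)

Evaluating z = 7x_1 + 7x_2 at each vertex:
  (0, 0): z = 0
  (11, 0): z = 77
  (0, 5.5): z = 38.5

The maximum is at (11, 0) with z = 77.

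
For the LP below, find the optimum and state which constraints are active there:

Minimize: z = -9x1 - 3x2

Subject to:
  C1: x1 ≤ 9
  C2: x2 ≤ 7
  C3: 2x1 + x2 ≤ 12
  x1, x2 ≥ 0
Optimal: x1 = 6, x2 = 0
Slack at optimum:
  C1: slack = 3
  C2: slack = 7
  C3: slack = 0 (binding)
  x1 ≥ 0: x1 = 6
  x2 ≥ 0: x2 = 0 (binding)
Binding constraints: C3, x2 ≥ 0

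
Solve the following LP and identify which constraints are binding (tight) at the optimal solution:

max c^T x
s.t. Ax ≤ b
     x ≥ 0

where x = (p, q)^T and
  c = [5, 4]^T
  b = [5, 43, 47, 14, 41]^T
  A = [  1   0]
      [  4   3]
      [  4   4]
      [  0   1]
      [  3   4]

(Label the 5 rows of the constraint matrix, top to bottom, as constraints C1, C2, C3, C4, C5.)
Optimal: p = 5, q = 6.5
Binding: C1, C5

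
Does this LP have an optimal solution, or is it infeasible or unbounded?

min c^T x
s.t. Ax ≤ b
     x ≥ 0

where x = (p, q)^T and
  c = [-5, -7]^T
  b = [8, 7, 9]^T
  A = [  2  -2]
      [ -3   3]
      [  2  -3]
Feasible point: (0, 0) satisfies every constraint, so the LP is feasible.
Direction d = (1, 1): for each constraint row a, a·d ≤ 0 —
  (2)(1) + (-2)(1) = 0 ≤ 0
  (-3)(1) + (3)(1) = 0 ≤ 0
  (2)(1) + (-3)(1) = -1 ≤ 0
and d ≥ 0, so (0, 0) + t·d stays feasible for every t ≥ 0. Along this ray z = -5p - 7q changes by -12 per unit t, so z → −∞.

The LP is unbounded; z can be made arbitrarily small.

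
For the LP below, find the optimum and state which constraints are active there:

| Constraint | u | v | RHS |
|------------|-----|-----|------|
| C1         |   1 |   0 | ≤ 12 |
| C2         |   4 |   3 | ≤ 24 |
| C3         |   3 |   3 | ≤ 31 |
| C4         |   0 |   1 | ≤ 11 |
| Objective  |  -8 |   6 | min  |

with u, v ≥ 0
Optimal: u = 6, v = 0
Slack at optimum:
  C1: slack = 6
  C2: slack = 0 (binding)
  C3: slack = 13
  C4: slack = 11
  u ≥ 0: u = 6
  v ≥ 0: v = 0 (binding)
Binding constraints: C2, v ≥ 0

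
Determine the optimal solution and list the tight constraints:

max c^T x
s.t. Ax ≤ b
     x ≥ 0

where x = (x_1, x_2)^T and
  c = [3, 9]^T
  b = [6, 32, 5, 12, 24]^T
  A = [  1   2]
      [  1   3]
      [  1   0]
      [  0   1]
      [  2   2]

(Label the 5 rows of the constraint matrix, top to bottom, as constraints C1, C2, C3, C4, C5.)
Optimal: x_1 = 0, x_2 = 3
Binding: C1, x_1 ≥ 0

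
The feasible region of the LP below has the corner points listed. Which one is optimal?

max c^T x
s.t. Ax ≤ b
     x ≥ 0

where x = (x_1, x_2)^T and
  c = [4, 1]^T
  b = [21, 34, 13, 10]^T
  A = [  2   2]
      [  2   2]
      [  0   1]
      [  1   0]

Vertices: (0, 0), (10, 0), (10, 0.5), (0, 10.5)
(10, 0.5) with z = 40.5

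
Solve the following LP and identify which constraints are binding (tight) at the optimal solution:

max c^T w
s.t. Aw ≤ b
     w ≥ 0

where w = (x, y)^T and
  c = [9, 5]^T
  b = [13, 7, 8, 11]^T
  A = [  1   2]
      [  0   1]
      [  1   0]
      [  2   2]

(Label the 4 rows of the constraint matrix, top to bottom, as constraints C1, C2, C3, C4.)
Optimal: x = 5.5, y = 0
Binding: C4, y ≥ 0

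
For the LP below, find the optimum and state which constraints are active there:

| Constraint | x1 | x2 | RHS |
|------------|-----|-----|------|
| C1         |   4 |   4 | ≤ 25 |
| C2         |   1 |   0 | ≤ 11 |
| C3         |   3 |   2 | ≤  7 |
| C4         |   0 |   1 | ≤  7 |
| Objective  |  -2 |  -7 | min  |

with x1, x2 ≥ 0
Optimal: x1 = 0, x2 = 3.5
Slack at optimum:
  C1: slack = 11
  C2: slack = 11
  C3: slack = 0 (binding)
  C4: slack = 3.5
  x1 ≥ 0: x1 = 0 (binding)
  x2 ≥ 0: x2 = 3.5
Binding constraints: C3, x1 ≥ 0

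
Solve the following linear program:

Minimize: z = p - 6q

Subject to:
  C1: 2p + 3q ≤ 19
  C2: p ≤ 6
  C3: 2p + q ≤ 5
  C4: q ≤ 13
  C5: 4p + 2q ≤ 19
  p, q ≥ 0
Each vertex is the intersection of two constraint boundaries that also satisfies all remaining constraints:
  p = 0 and q = 0 → (0, 0)
  2p + q = 5 and q = 0 → (2.5, 0)
  2p + q = 5 and p = 0 → (0, 5)

Evaluating z = p - 6q at each vertex:
  (0, 0): z = 0
  (2.5, 0): z = 2.5
  (0, 5): z = -30

The minimum is at (0, 5) with z = -30.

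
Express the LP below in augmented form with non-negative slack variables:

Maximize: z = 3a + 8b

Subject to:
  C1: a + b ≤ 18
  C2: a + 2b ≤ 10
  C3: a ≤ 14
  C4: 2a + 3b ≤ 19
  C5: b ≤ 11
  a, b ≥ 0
max z = 3a + 8b

s.t.
  a + b + s1 = 18
  a + 2b + s2 = 10
  a + s3 = 14
  2a + 3b + s4 = 19
  b + s5 = 11
  a, b, s1, s2, s3, s4, s5 ≥ 0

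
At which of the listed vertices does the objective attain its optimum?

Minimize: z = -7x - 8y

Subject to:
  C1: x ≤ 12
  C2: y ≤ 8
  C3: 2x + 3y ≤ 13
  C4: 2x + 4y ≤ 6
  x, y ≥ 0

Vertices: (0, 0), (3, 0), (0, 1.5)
(3, 0) with z = -21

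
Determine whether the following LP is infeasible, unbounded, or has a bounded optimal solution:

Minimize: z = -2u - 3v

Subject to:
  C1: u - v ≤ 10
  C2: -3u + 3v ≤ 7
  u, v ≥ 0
Feasible point: (0, 0) satisfies every constraint, so the LP is feasible.
Direction d = (1, 1): for each constraint row a, a·d ≤ 0 —
  (1)(1) + (-1)(1) = 0 ≤ 0
  (-3)(1) + (3)(1) = 0 ≤ 0
and d ≥ 0, so (0, 0) + t·d stays feasible for every t ≥ 0. Along this ray z = -2u - 3v changes by -5 per unit t, so z → −∞.

Unbounded: there is a feasible ray along which z → −∞.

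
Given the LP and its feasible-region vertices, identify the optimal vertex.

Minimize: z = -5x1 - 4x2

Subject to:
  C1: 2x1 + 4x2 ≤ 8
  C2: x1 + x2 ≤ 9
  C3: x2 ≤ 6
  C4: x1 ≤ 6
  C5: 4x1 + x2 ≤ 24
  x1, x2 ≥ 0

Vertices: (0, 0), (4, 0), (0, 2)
Evaluating z = -5x1 - 4x2 at each vertex:
  (0, 0): z = 0
  (4, 0): z = -20
  (0, 2): z = -8

The smallest value is z = -20, attained at (4, 0).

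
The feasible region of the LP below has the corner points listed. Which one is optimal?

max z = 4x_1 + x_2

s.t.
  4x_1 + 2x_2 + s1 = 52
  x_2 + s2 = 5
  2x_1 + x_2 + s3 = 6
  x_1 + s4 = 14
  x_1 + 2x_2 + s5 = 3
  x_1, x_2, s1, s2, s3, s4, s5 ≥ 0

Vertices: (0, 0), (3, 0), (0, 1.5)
Evaluating z = 4x_1 + x_2 at each vertex:
  (0, 0): z = 0
  (3, 0): z = 12
  (0, 1.5): z = 1.5

The largest value is z = 12, attained at (3, 0).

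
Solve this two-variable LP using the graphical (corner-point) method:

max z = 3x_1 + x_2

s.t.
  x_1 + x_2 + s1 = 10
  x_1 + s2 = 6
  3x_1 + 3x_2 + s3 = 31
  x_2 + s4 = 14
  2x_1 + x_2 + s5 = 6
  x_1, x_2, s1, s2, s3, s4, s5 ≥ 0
Each vertex is the intersection of two constraint boundaries that also satisfies all remaining constraints:
  x_1 = 0 and x_2 = 0 → (0, 0)
  2x_1 + x_2 = 6 and x_2 = 0 → (3, 0)
  2x_1 + x_2 = 6 and x_1 = 0 → (0, 6)

Evaluating z = 3x_1 + x_2 at each vertex:
  (0, 0): z = 0
  (3, 0): z = 9
  (0, 6): z = 6

The maximum is at (3, 0) with z = 9.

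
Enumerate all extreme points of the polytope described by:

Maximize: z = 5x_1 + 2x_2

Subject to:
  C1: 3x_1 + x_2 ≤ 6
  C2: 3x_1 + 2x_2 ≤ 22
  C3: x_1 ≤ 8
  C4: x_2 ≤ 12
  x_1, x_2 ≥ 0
Each vertex is the intersection of two constraint boundaries that also satisfies all remaining constraints:
  x_1 = 0 and x_2 = 0 → (0, 0)
  3x_1 + x_2 = 6 and x_2 = 0 → (2, 0)
  3x_1 + x_2 = 6 and x_1 = 0 → (0, 6)

Vertices: (0, 0), (2, 0), (0, 6)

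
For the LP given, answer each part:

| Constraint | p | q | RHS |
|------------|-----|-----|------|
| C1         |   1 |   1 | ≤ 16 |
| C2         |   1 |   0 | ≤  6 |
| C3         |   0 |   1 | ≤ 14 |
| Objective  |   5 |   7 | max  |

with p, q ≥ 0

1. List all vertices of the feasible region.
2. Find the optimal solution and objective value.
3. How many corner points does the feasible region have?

1. (0, 0), (6, 0), (6, 10), (2, 14), (0, 14)
2. p = 2, q = 14, z = 108
3. 5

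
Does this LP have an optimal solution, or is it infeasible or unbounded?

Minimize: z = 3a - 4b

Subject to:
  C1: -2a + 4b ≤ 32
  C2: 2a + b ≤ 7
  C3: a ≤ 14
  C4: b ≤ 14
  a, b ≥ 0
The point (0, 7) satisfies every constraint, so the LP is feasible; the constraints give a ≤ 14 and b ≤ 14, which with a, b ≥ 0 keep the feasible region inside a bounded box. A feasible, bounded LP attains a finite optimum at a vertex.

Evaluating z = 3a - 4b at each vertex:
  (0, 0): z = 0
  (3.5, 0): z = 10.5
  (0, 7): z = -28

The LP has an optimal solution: (0, 7) with z = -28.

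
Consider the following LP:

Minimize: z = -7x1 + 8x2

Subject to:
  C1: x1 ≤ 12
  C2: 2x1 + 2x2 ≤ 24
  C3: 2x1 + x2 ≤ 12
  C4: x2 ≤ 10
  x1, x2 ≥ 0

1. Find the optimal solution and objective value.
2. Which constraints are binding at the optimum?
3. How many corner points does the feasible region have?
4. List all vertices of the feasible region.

1. x1 = 6, x2 = 0, z = -42
2. C3, x2 ≥ 0
3. 4
4. (0, 0), (6, 0), (1, 10), (0, 10)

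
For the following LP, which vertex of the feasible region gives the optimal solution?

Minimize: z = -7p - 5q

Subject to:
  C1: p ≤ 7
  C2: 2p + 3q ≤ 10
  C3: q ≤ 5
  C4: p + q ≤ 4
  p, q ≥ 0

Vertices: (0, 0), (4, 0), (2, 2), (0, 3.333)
Evaluating z = -7p - 5q at each vertex:
  (0, 0): z = 0
  (4, 0): z = -28
  (2, 2): z = -24
  (0, 3.333): z = -16.67

The smallest value is z = -28, attained at (4, 0).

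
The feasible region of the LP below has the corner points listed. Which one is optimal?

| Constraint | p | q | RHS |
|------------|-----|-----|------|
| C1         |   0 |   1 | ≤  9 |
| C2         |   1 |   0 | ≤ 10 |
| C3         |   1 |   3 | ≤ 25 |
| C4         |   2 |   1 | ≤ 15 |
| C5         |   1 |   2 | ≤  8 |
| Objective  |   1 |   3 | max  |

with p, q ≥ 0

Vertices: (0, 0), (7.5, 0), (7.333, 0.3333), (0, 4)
Evaluating z = p + 3q at each vertex:
  (0, 0): z = 0
  (7.5, 0): z = 7.5
  (7.333, 0.3333): z = 8.333
  (0, 4): z = 12

The largest value is z = 12, attained at (0, 4).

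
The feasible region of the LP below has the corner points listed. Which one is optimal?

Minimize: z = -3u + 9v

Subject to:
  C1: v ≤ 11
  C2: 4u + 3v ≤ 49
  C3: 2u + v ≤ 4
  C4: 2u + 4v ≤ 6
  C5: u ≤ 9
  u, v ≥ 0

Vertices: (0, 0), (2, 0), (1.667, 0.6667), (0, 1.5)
(2, 0) with z = -6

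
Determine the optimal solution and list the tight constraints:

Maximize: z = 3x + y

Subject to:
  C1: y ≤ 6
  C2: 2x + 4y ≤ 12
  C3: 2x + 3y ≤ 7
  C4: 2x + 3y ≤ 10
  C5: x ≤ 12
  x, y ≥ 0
Optimal: x = 3.5, y = 0
Binding: C3, y ≥ 0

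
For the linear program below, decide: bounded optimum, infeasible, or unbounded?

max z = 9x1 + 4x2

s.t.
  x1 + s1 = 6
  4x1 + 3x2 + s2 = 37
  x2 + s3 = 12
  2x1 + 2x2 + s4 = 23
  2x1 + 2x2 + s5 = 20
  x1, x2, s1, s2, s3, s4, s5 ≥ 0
The point (6, 4) satisfies every constraint, so the LP is feasible; the constraints give x1 ≤ 6 and x2 ≤ 12, which with x1, x2 ≥ 0 keep the feasible region inside a bounded box. A feasible, bounded LP attains a finite optimum at a vertex.

Evaluating z = 9x1 + 4x2 at each vertex:
  (0, 0): z = 0
  (6, 0): z = 54
  (6, 4): z = 70
  (0, 10): z = 40

Feasible with finite optimum z* = 70 at (6, 4).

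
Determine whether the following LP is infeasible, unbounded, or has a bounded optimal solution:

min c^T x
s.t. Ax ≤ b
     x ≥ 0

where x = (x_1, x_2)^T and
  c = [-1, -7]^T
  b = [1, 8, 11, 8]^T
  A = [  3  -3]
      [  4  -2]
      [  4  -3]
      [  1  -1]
Feasible point: (0, 0) satisfies every constraint, so the LP is feasible.
Direction d = (0, 1): for each constraint row a, a·d ≤ 0 —
  (3)(0) + (-3)(1) = -3 ≤ 0
  (4)(0) + (-2)(1) = -2 ≤ 0
  (4)(0) + (-3)(1) = -3 ≤ 0
  (1)(0) + (-1)(1) = -1 ≤ 0
and d ≥ 0, so (0, 0) + t·d stays feasible for every t ≥ 0. Along this ray z = -x_1 - 7x_2 changes by -7 per unit t, so z → −∞.

Unbounded — the objective can decrease without bound over the feasible region.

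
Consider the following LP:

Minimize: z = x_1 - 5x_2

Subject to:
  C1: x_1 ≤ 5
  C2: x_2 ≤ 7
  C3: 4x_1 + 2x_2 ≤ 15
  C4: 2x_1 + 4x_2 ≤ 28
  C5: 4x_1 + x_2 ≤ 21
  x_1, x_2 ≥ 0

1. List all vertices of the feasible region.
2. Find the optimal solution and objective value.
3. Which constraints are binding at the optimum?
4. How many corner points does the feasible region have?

1. (0, 0), (3.75, 0), (0.3333, 6.833), (0, 7)
2. x_1 = 0, x_2 = 7, z = -35
3. C2, C4, x_1 ≥ 0
4. 4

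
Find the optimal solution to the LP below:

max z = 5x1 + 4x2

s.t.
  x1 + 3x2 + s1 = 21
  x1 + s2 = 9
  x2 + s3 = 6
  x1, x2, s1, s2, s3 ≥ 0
Each vertex is the intersection of two constraint boundaries that also satisfies all remaining constraints:
  x1 = 0 and x2 = 0 → (0, 0)
  x1 = 9 and x2 = 0 → (9, 0)
  x1 + 3x2 = 21 and x1 = 9 → (9, 4)
  x1 + 3x2 = 21 and x2 = 6 → (3, 6)
  x2 = 6 and x1 = 0 → (0, 6)

Evaluating z = 5x1 + 4x2 at each vertex:
  (0, 0): z = 0
  (9, 0): z = 45
  (9, 4): z = 61
  (3, 6): z = 39
  (0, 6): z = 24

The maximum is at (9, 4) with z = 61.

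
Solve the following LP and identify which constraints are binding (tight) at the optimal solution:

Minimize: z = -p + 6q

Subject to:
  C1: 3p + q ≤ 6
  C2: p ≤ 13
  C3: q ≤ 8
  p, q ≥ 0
Optimal: p = 2, q = 0
Slack at optimum:
  C1: slack = 0 (binding)
  C2: slack = 11
  C3: slack = 8
  p ≥ 0: p = 2
  q ≥ 0: q = 0 (binding)
Binding constraints: C1, q ≥ 0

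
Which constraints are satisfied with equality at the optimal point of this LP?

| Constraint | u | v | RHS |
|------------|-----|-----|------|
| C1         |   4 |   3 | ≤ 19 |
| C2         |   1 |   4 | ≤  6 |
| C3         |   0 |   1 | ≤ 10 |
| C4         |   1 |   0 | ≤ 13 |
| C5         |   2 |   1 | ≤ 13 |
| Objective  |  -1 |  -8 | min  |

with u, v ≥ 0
Optimal: u = 0, v = 1.5
Binding: C2, u ≥ 0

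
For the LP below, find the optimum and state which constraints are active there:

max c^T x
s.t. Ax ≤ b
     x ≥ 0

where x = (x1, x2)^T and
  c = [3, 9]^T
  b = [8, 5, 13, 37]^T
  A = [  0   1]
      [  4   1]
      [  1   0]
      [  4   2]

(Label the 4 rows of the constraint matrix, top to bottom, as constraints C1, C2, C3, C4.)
Optimal: x1 = 0, x2 = 5
Slack at optimum:
  C1: slack = 3
  C2: slack = 0 (binding)
  C3: slack = 13
  C4: slack = 27
  x1 ≥ 0: x1 = 0 (binding)
  x2 ≥ 0: x2 = 5
Binding constraints: C2, x1 ≥ 0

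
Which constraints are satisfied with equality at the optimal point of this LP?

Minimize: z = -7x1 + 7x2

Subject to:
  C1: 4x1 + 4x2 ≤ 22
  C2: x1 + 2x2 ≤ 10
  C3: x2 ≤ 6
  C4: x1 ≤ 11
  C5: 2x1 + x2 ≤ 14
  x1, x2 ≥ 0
Optimal: x1 = 5.5, x2 = 0
Slack at optimum:
  C1: slack = 0 (binding)
  C2: slack = 4.5
  C3: slack = 6
  C4: slack = 5.5
  C5: slack = 3
  x1 ≥ 0: x1 = 5.5
  x2 ≥ 0: x2 = 0 (binding)
Binding constraints: C1, x2 ≥ 0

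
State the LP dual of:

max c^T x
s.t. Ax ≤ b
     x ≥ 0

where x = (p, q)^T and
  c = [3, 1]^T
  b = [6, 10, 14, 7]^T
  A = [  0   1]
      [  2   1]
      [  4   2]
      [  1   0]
Minimize: z = 6y1 + 10y2 + 14y3 + 7y4

Subject to:
  C1: -2y2 - 4y3 - y4 ≤ -3
  C2: -y1 - y2 - 2y3 ≤ -1
  y1, y2, y3, y4 ≥ 0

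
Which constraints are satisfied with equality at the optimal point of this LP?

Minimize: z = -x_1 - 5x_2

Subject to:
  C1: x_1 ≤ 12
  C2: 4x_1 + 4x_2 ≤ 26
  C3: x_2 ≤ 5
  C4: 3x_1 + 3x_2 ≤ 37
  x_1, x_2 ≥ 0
Optimal: x_1 = 1.5, x_2 = 5
Binding: C2, C3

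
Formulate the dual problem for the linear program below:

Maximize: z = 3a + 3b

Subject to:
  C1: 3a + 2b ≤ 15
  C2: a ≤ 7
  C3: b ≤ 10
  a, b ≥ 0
Minimize: z = 15y1 + 7y2 + 10y3

Subject to:
  C1: -3y1 - y2 ≤ -3
  C2: -2y1 - y3 ≤ -3
  y1, y2, y3 ≥ 0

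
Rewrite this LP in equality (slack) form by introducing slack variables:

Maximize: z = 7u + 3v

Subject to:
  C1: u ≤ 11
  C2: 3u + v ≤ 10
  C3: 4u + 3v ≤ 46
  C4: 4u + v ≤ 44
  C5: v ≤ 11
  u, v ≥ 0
max z = 7u + 3v

s.t.
  u + s1 = 11
  3u + v + s2 = 10
  4u + 3v + s3 = 46
  4u + v + s4 = 44
  v + s5 = 11
  u, v, s1, s2, s3, s4, s5 ≥ 0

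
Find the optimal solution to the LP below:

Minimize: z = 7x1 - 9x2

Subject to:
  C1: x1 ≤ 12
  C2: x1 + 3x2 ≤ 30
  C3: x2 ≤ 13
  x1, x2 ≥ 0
Each vertex is the intersection of two constraint boundaries that also satisfies all remaining constraints:
  x1 = 0 and x2 = 0 → (0, 0)
  x1 = 12 and x2 = 0 → (12, 0)
  x1 = 12 and x1 + 3x2 = 30 → (12, 6)
  x1 + 3x2 = 30 and x1 = 0 → (0, 10)

Evaluating z = 7x1 - 9x2 at each vertex:
  (0, 0): z = 0
  (12, 0): z = 84
  (12, 6): z = 30
  (0, 10): z = -90

The minimum is at (0, 10) with z = -90.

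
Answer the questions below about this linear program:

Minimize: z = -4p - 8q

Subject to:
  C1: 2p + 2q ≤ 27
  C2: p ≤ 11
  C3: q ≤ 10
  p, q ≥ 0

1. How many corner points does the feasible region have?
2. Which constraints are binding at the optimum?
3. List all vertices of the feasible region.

1. 5
2. C1, C3
3. (0, 0), (11, 0), (11, 2.5), (3.5, 10), (0, 10)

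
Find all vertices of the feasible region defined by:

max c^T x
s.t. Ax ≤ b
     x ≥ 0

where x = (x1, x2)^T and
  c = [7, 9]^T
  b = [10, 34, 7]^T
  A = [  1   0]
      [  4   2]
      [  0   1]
Each vertex is the intersection of two constraint boundaries that also satisfies all remaining constraints:
  x1 = 0 and x2 = 0 → (0, 0)
  4x1 + 2x2 = 34 and x2 = 0 → (8.5, 0)
  4x1 + 2x2 = 34 and x2 = 7 → (5, 7)
  x2 = 7 and x1 = 0 → (0, 7)

Vertices: (0, 0), (8.5, 0), (5, 7), (0, 7)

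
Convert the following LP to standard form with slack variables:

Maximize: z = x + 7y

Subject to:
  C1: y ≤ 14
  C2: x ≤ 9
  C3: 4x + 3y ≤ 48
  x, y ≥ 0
max z = x + 7y

s.t.
  y + s1 = 14
  x + s2 = 9
  4x + 3y + s3 = 48
  x, y, s1, s2, s3 ≥ 0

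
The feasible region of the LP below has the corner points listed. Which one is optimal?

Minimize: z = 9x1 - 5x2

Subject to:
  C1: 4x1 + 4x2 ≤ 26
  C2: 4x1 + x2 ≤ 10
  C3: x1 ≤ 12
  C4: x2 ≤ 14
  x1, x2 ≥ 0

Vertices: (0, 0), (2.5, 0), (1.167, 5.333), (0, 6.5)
Evaluating z = 9x1 - 5x2 at each vertex:
  (0, 0): z = 0
  (2.5, 0): z = 22.5
  (1.167, 5.333): z = -16.17
  (0, 6.5): z = -32.5

The smallest value is z = -32.5, attained at (0, 6.5).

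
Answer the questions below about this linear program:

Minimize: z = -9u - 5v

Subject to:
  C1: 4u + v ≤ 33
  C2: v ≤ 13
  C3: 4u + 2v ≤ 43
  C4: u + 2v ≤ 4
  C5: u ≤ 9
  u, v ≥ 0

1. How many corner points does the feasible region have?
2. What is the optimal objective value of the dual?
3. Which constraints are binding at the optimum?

1. 3
2. -36 (by strong duality, equal to the primal optimum)
3. C4, v ≥ 0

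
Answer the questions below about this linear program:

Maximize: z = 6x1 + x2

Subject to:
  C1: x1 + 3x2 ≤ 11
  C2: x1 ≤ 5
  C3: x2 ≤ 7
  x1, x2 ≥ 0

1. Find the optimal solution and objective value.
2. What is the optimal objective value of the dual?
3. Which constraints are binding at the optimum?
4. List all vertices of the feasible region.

1. x1 = 5, x2 = 2, z = 32
2. 32 (by strong duality, equal to the primal optimum)
3. C1, C2
4. (0, 0), (5, 0), (5, 2), (0, 3.667)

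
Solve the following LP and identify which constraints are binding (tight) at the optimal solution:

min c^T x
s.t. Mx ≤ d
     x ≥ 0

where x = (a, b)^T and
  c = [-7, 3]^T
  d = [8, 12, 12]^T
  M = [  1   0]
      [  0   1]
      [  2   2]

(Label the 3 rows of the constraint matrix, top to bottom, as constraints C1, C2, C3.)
Optimal: a = 6, b = 0
Slack at optimum:
  C1: slack = 2
  C2: slack = 12
  C3: slack = 0 (binding)
  a ≥ 0: a = 6
  b ≥ 0: b = 0 (binding)
Binding constraints: C3, b ≥ 0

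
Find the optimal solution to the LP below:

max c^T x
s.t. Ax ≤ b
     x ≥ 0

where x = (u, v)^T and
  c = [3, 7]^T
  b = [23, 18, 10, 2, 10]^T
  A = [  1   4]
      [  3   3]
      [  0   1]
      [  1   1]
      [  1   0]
u = 0, v = 2, z = 14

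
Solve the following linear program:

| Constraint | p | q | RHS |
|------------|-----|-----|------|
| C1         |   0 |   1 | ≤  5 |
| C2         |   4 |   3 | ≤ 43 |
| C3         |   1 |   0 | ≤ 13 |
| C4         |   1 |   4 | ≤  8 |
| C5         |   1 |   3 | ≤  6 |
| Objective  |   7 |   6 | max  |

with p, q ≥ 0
Each vertex is the intersection of two constraint boundaries that also satisfies all remaining constraints:
  p = 0 and q = 0 → (0, 0)
  p + 3q = 6 and q = 0 → (6, 0)
  p + 4q = 8 and p + 3q = 6 → (0, 2)

Evaluating z = 7p + 6q at each vertex:
  (0, 0): z = 0
  (6, 0): z = 42
  (0, 2): z = 12

The maximum is at (6, 0) with z = 42.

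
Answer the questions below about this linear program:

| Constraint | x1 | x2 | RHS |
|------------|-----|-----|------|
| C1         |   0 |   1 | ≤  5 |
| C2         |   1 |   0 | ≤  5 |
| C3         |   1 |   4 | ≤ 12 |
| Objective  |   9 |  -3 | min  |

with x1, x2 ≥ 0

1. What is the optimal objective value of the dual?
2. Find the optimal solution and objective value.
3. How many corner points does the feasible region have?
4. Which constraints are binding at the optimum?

1. -9 (by strong duality, equal to the primal optimum)
2. x1 = 0, x2 = 3, z = -9
3. 4
4. C3, x1 ≥ 0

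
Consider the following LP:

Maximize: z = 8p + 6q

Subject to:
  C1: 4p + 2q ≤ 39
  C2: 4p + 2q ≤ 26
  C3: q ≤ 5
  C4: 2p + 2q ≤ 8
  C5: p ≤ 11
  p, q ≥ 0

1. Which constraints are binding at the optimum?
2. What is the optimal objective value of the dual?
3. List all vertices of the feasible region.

1. C4, q ≥ 0
2. 32 (by strong duality, equal to the primal optimum)
3. (0, 0), (4, 0), (0, 4)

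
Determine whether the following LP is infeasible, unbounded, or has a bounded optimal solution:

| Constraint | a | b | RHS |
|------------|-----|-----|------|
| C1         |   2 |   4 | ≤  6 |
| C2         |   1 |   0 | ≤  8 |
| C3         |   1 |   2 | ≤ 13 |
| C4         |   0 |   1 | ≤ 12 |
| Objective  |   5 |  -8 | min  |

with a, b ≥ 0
The point (0, 1.5) satisfies every constraint, so the LP is feasible; the constraints give a ≤ 8 and b ≤ 12, which with a, b ≥ 0 keep the feasible region inside a bounded box. A feasible, bounded LP attains a finite optimum at a vertex.

Bounded optimum: z* = -12 at (0, 1.5).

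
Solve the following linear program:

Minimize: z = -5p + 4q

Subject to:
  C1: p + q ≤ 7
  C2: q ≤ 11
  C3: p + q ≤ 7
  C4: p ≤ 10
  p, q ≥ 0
p = 7, q = 0, z = -35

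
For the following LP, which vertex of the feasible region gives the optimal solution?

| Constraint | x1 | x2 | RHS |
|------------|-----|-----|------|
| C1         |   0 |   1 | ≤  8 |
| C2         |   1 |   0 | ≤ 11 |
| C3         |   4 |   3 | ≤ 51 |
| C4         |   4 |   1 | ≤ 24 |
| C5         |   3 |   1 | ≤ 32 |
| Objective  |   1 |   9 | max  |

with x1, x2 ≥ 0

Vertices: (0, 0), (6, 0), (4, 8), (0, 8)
Evaluating z = x1 + 9x2 at each vertex:
  (0, 0): z = 0
  (6, 0): z = 6
  (4, 8): z = 76
  (0, 8): z = 72

The largest value is z = 76, attained at (4, 8).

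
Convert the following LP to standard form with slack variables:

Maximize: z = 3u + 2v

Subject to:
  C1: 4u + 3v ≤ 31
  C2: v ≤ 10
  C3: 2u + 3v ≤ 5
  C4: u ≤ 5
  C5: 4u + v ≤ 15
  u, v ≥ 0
max z = 3u + 2v

s.t.
  4u + 3v + s1 = 31
  v + s2 = 10
  2u + 3v + s3 = 5
  u + s4 = 5
  4u + v + s5 = 15
  u, v, s1, s2, s3, s4, s5 ≥ 0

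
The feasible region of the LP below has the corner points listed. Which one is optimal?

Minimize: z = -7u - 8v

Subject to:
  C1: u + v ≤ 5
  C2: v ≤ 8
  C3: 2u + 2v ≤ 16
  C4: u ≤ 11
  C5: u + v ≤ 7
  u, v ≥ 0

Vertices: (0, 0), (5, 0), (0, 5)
(0, 5) with z = -40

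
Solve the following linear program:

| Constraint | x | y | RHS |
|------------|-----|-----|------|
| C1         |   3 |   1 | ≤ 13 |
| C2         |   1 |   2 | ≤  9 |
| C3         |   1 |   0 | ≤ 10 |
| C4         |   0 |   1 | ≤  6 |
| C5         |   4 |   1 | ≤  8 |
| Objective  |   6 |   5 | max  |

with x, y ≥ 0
Each vertex is the intersection of two constraint boundaries that also satisfies all remaining constraints:
  x = 0 and y = 0 → (0, 0)
  4x + y = 8 and y = 0 → (2, 0)
  x + 2y = 9 and 4x + y = 8 → (1, 4)
  x + 2y = 9 and x = 0 → (0, 4.5)

Evaluating z = 6x + 5y at each vertex:
  (0, 0): z = 0
  (2, 0): z = 12
  (1, 4): z = 26
  (0, 4.5): z = 22.5

The maximum is at (1, 4) with z = 26.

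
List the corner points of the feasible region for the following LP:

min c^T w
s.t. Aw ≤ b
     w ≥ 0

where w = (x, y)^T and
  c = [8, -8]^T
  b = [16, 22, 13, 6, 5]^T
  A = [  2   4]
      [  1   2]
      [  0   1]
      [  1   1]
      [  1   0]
Each vertex is the intersection of two constraint boundaries that also satisfies all remaining constraints:
  x = 0 and y = 0 → (0, 0)
  x = 5 and y = 0 → (5, 0)
  x + y = 6 and x = 5 → (5, 1)
  2x + 4y = 16 and x + y = 6 → (4, 2)
  2x + 4y = 16 and x = 0 → (0, 4)

Vertices: (0, 0), (5, 0), (5, 1), (4, 2), (0, 4)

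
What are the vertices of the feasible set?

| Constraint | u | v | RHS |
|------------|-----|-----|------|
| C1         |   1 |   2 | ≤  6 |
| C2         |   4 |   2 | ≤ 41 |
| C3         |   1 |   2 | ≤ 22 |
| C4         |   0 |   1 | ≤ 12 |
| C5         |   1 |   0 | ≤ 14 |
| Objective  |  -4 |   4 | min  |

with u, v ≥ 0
Each vertex is the intersection of two constraint boundaries that also satisfies all remaining constraints:
  u = 0 and v = 0 → (0, 0)
  u + 2v = 6 and v = 0 → (6, 0)
  u + 2v = 6 and u = 0 → (0, 3)

Vertices: (0, 0), (6, 0), (0, 3)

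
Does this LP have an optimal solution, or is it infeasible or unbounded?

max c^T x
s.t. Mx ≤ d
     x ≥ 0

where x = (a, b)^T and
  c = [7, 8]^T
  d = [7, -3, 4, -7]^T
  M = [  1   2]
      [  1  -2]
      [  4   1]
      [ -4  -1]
One constraint requires 4a + b ≤ 4, while the constraint -4a - b ≤ -7 is equivalent to 4a + b ≥ 7. Together they would need 7 ≤ 4a + b ≤ 4, which is impossible since 7 > 4. No point satisfies all constraints.

Infeasible — the constraint set is empty.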